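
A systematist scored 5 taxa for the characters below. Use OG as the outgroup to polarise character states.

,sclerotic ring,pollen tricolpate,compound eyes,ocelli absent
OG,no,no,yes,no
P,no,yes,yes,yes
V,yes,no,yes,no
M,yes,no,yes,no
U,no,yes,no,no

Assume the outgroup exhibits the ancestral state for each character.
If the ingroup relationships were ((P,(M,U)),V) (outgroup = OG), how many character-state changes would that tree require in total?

6

Map each character onto ((P,(M,U)),V) (rooted by OG) and count the minimum state changes it requires (Fitch parsimony):
sclerotic ring: 2; pollen tricolpate: 2; compound eyes: 1; ocelli absent: 1.
Total tree length = 6.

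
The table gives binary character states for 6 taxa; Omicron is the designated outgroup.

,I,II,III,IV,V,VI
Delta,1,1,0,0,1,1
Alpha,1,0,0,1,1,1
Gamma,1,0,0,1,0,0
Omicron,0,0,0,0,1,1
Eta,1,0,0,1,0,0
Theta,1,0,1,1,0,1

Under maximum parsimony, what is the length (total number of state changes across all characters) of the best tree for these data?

Character polarity is set by the outgroup: the derived state is whichever differs from the outgroup's state, so for V, VI the derived state is '0', and for the remaining characters it is '1'.
All ingroup taxa share the derived state '1' for I; it defines the ingroup but does not resolve relationships within it.
II: derived state '1' in Delta only — an autapomorphy, so it tells us nothing about relationships among taxa.
III (derived state '1') is unique to Theta (autapomorphy; uninformative for grouping).
Only Alpha, Eta, Gamma, and Theta show the derived state '1' for IV, supporting them as a clade.
Only Eta, Gamma, and Theta show the derived state '0' for V, supporting them as a clade.
VI (derived state '0') is shared by Eta and Gamma — a synapomorphy uniting that clade.
Most parsimonious ingroup topology: (Delta,(((Gamma,Eta),Theta),Alpha)).
Changes per character on this tree: I: 1; II: 1; III: 1; IV: 1; V: 1; VI: 1.
Total = 6.

6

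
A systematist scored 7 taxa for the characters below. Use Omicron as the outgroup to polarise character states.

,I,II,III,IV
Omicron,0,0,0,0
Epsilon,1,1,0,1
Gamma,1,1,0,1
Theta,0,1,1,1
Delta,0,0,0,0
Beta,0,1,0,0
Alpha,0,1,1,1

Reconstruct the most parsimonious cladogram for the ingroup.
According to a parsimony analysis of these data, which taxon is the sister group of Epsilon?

Gamma

The outgroup has state '0' for every character, so '1' is the derived state throughout.
I: derived state '1' in Epsilon and Gamma only — synapomorphy for {Epsilon, Gamma}.
II (derived state '1') is shared by Alpha, Beta, Epsilon, Gamma, and Theta — a synapomorphy uniting that clade.
Only Alpha and Theta show the derived state '1' for III, supporting them as a clade.
IV: derived state '1' in Alpha, Epsilon, Gamma, and Theta only — synapomorphy for {Alpha, Epsilon, Gamma, Theta}.
Most parsimonious ingroup topology: ((((Epsilon,Gamma),(Theta,Alpha)),Beta),Delta).
Epsilon and Gamma form a cherry on this tree, so they are sister taxa.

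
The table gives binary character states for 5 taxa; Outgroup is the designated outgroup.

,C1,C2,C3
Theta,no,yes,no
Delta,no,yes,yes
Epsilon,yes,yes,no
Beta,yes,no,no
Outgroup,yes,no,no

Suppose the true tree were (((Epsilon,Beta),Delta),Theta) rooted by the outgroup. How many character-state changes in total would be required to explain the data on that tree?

Map each character onto (((Epsilon,Beta),Delta),Theta) (rooted by Outgroup) and count the minimum state changes it requires (Fitch parsimony):
C1: 2; C2: 2; C3: 1.
Total tree length = 5.

5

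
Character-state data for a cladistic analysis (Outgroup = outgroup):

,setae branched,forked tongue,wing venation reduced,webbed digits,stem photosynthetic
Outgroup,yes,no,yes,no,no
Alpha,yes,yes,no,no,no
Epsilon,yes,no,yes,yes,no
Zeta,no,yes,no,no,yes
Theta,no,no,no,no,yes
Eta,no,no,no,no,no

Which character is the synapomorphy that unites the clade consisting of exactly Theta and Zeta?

Character polarity is set by the outgroup: the derived state is whichever differs from the outgroup's state, so for setae branched, wing venation reduced the derived state is 'no', and for the remaining characters it is 'yes'.
setae branched: derived state 'no' in Eta, Theta, and Zeta only — synapomorphy for {Eta, Theta, Zeta}.
forked tongue groups Alpha and Zeta, which is incompatible with the clades supported by the remaining characters; treating it as convergent (homoplasy) costs fewer steps than any alternative tree.
Only Alpha, Eta, Theta, and Zeta show the derived state 'no' for wing venation reduced, supporting them as a clade.
webbed digits: derived state 'yes' in Epsilon only — an autapomorphy, so it tells us nothing about relationships among taxa.
stem photosynthetic: derived state 'yes' in Theta and Zeta only — synapomorphy for {Theta, Zeta}.
Most parsimonious ingroup topology: ((Alpha,((Zeta,Theta),Eta)),Epsilon).
The clade {Theta, Zeta} is supported by stem photosynthetic: its derived state 'yes' occurs in exactly those taxa and in no other taxon (including the outgroup).

stem photosynthetic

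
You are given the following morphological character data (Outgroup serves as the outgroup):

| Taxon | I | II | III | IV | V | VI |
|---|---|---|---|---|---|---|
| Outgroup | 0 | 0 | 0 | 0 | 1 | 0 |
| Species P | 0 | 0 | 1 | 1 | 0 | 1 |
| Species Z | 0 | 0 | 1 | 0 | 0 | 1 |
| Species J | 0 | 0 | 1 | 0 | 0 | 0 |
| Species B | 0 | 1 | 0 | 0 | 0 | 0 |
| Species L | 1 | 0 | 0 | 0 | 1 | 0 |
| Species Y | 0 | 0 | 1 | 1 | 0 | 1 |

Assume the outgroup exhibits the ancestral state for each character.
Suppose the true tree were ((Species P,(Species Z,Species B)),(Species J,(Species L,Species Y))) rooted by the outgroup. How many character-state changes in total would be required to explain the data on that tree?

Map each character onto ((Species P,(Species Z,Species B)),(Species J,(Species L,Species Y))) (rooted by Outgroup) and count the minimum state changes it requires (Fitch parsimony):
I: 1; II: 1; III: 3; IV: 2; V: 2; VI: 3.
Total tree length = 12.

12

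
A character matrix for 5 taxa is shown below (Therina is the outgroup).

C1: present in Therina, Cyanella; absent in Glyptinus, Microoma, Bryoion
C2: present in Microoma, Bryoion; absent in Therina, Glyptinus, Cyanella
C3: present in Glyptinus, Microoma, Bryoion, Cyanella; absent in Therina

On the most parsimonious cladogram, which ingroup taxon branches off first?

Character polarity is set by the outgroup: the derived state is whichever differs from the outgroup's state, so for C1 the derived state is 'absent', and for the remaining characters it is 'present'.
C1: derived state 'absent' in Bryoion, Glyptinus, and Microoma only — synapomorphy for {Bryoion, Glyptinus, Microoma}.
Only Bryoion and Microoma show the derived state 'present' for C2, supporting them as a clade.
C3 (derived state 'present') is shared by all ingroup taxa — unites the whole ingroup.
Most parsimonious ingroup topology: ((Glyptinus,(Microoma,Bryoion)),Cyanella).
Cyanella is sister to the clade containing all other ingroup taxa, so it is the earliest-diverging (most basal) ingroup lineage.

Cyanella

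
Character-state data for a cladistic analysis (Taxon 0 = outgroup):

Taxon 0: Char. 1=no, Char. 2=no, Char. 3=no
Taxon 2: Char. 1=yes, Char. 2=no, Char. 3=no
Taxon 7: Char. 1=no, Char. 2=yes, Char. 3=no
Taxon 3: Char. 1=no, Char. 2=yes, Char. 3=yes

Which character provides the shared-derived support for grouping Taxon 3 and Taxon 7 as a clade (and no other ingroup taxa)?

Char. 2

The outgroup has state 'no' for every character, so 'yes' is the derived state throughout.
Char. 1 (derived state 'yes') is unique to Taxon 2 (autapomorphy; uninformative for grouping).
Only Taxon 3 and Taxon 7 show the derived state 'yes' for Char. 2, supporting them as a clade.
Char. 3 (derived state 'yes') is unique to Taxon 3 (autapomorphy; uninformative for grouping).
Most parsimonious ingroup topology: (Taxon 2,(Taxon 7,Taxon 3)).
The clade {Taxon 3, Taxon 7} is supported by Char. 2: its derived state 'yes' occurs in exactly those taxa and in no other taxon (including the outgroup).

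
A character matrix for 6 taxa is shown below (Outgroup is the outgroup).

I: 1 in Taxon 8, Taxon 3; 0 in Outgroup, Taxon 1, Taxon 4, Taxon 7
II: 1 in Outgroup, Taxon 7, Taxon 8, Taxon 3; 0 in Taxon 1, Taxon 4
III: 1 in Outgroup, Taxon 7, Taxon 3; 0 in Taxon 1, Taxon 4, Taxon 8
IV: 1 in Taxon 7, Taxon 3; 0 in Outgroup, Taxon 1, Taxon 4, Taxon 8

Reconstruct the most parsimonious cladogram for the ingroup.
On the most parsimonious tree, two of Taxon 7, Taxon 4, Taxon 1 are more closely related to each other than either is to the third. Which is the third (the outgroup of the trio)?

Taxon 7

Character polarity is set by the outgroup: the derived state is whichever differs from the outgroup's state, so for II, III the derived state is '0', and for the remaining characters it is '1'.
I (state '1') occurs in Taxon 3 and Taxon 8 but conflicts with the nesting implied by the other characters — most parsimoniously interpreted as homoplasy.
II: derived state '0' in Taxon 1 and Taxon 4 only — synapomorphy for {Taxon 1, Taxon 4}.
Only Taxon 1, Taxon 4, and Taxon 8 show the derived state '0' for III, supporting them as a clade.
IV: derived state '1' in Taxon 3 and Taxon 7 only — synapomorphy for {Taxon 3, Taxon 7}.
Most parsimonious ingroup topology: (((Taxon 1,Taxon 4),Taxon 8),(Taxon 7,Taxon 3)).
Taxon 1 and Taxon 4 share a more recent common ancestor with each other than either does with Taxon 7, so Taxon 7 is the least closely related of the three.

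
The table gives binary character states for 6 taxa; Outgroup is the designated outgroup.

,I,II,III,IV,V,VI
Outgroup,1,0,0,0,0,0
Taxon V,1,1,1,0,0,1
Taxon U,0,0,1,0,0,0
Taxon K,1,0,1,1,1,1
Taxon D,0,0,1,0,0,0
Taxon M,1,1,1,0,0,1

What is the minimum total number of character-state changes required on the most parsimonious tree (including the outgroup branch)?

6

Character polarity is set by the outgroup: the derived state is whichever differs from the outgroup's state, so for I the derived state is '0', and for the remaining characters it is '1'.
I: derived state '0' in Taxon D and Taxon U only — synapomorphy for {Taxon D, Taxon U}.
II (derived state '1') is shared by Taxon M and Taxon V — a synapomorphy uniting that clade.
All ingroup taxa share the derived state '1' for III; it defines the ingroup but does not resolve relationships within it.
IV (derived state '1') is unique to Taxon K (autapomorphy; uninformative for grouping).
V (derived state '1') is unique to Taxon K (autapomorphy; uninformative for grouping).
VI (derived state '1') is shared by Taxon K, Taxon M, and Taxon V — a synapomorphy uniting that clade.
Most parsimonious ingroup topology: (((Taxon V,Taxon M),Taxon K),(Taxon U,Taxon D)).
Changes per character on this tree: I: 1; II: 1; III: 1; IV: 1; V: 1; VI: 1.
Total = 6.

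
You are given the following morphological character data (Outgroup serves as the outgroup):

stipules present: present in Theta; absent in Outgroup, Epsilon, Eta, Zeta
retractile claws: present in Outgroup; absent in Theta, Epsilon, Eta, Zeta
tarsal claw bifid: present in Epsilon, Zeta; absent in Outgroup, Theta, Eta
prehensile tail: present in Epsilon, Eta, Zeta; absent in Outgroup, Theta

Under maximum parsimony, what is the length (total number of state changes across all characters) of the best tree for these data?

4

Character polarity is set by the outgroup: the derived state is whichever differs from the outgroup's state, so for retractile claws the derived state is 'absent', and for the remaining characters it is 'present'.
stipules present: derived state 'present' in Theta only — an autapomorphy, so it tells us nothing about relationships among taxa.
All ingroup taxa share the derived state 'absent' for retractile claws; it defines the ingroup but does not resolve relationships within it.
Only Epsilon and Zeta show the derived state 'present' for tarsal claw bifid, supporting them as a clade.
Only Epsilon, Eta, and Zeta show the derived state 'present' for prehensile tail, supporting them as a clade.
Most parsimonious ingroup topology: (Theta,((Epsilon,Zeta),Eta)).
Changes per character on this tree: stipules present: 1; retractile claws: 1; tarsal claw bifid: 1; prehensile tail: 1.
Total = 4.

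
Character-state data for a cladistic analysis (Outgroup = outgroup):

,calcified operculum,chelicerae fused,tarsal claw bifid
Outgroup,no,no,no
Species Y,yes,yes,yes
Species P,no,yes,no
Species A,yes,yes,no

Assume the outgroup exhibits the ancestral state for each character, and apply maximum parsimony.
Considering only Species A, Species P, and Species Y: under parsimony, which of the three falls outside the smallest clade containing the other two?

Species P

The outgroup has state 'no' for every character, so 'yes' is the derived state throughout.
Only Species A and Species Y show the derived state 'yes' for calcified operculum, supporting them as a clade.
All ingroup taxa share the derived state 'yes' for chelicerae fused; it defines the ingroup but does not resolve relationships within it.
tarsal claw bifid (derived state 'yes') is unique to Species Y (autapomorphy; uninformative for grouping).
Most parsimonious ingroup topology: ((Species Y,Species A),Species P).
Species Y and Species A share a more recent common ancestor with each other than either does with Species P, so Species P is the least closely related of the three.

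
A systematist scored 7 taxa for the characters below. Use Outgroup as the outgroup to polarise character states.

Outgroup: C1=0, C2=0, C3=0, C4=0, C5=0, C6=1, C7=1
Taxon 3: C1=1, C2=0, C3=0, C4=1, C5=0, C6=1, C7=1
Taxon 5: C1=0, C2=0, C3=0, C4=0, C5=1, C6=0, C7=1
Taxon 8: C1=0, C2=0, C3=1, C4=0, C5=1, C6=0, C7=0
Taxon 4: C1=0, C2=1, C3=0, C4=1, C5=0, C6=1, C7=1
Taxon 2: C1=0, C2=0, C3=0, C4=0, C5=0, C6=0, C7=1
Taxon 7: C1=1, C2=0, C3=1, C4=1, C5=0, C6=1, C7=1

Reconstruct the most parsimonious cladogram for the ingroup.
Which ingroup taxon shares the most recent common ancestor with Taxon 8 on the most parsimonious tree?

Taxon 5

Character polarity is set by the outgroup: the derived state is whichever differs from the outgroup's state, so for C6, C7 the derived state is '0', and for the remaining characters it is '1'.
C1 (derived state '1') is shared by Taxon 3 and Taxon 7 — a synapomorphy uniting that clade.
C2 (derived state '1') is unique to Taxon 4 (autapomorphy; uninformative for grouping).
C3 groups Taxon 7 and Taxon 8, which is incompatible with the clades supported by the remaining characters; treating it as convergent (homoplasy) costs fewer steps than any alternative tree.
Only Taxon 3, Taxon 4, and Taxon 7 show the derived state '1' for C4, supporting them as a clade.
Only Taxon 5 and Taxon 8 show the derived state '1' for C5, supporting them as a clade.
C6: derived state '0' in Taxon 2, Taxon 5, and Taxon 8 only — synapomorphy for {Taxon 2, Taxon 5, Taxon 8}.
C7: derived state '0' in Taxon 8 only — an autapomorphy, so it tells us nothing about relationships among taxa.
Most parsimonious ingroup topology: (((Taxon 3,Taxon 7),Taxon 4),((Taxon 5,Taxon 8),Taxon 2)).
Taxon 8 and Taxon 5 form a cherry on this tree, so they are sister taxa.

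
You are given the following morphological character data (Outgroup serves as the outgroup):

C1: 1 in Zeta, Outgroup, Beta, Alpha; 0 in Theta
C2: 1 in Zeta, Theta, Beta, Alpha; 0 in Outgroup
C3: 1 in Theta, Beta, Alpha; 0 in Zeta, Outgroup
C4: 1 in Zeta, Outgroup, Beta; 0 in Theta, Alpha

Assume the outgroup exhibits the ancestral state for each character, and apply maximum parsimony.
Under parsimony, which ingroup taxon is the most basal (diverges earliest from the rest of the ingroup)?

Zeta

Character polarity is set by the outgroup: the derived state is whichever differs from the outgroup's state, so for C1, C4 the derived state is '0', and for the remaining characters it is '1'.
C1: derived state '0' in Theta only — an autapomorphy, so it tells us nothing about relationships among taxa.
All ingroup taxa share the derived state '1' for C2; it defines the ingroup but does not resolve relationships within it.
Only Alpha, Beta, and Theta show the derived state '1' for C3, supporting them as a clade.
Only Alpha and Theta show the derived state '0' for C4, supporting them as a clade.
Most parsimonious ingroup topology: ((Beta,(Alpha,Theta)),Zeta).
Zeta is sister to the clade containing all other ingroup taxa, so it is the earliest-diverging (most basal) ingroup lineage.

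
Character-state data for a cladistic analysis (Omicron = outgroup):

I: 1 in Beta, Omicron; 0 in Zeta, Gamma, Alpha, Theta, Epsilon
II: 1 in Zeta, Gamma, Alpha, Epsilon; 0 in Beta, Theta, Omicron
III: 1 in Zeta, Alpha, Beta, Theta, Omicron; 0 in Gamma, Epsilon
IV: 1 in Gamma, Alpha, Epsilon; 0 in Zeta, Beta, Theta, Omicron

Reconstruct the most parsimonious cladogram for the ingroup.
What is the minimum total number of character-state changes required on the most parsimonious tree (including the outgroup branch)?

Character polarity is set by the outgroup: the derived state is whichever differs from the outgroup's state, so for I, III the derived state is '0', and for the remaining characters it is '1'.
I: derived state '0' in Alpha, Epsilon, Gamma, Theta, and Zeta only — synapomorphy for {Alpha, Epsilon, Gamma, Theta, Zeta}.
II: derived state '1' in Alpha, Epsilon, Gamma, and Zeta only — synapomorphy for {Alpha, Epsilon, Gamma, Zeta}.
Only Epsilon and Gamma show the derived state '0' for III, supporting them as a clade.
IV: derived state '1' in Alpha, Epsilon, and Gamma only — synapomorphy for {Alpha, Epsilon, Gamma}.
Most parsimonious ingroup topology: (((Zeta,((Epsilon,Gamma),Alpha)),Theta),Beta).
Changes per character on this tree: I: 1; II: 1; III: 1; IV: 1.
Total = 4.

4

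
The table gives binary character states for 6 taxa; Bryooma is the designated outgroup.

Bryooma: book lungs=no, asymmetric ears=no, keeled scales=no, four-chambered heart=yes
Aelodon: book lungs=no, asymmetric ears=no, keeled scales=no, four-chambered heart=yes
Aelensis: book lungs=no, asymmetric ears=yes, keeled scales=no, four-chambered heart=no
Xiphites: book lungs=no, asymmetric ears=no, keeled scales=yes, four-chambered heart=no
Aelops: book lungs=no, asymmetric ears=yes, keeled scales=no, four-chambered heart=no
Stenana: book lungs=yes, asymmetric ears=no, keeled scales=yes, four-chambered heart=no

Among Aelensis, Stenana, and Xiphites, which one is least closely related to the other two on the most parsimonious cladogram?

Aelensis

Character polarity is set by the outgroup: the derived state is whichever differs from the outgroup's state, so for four-chambered heart the derived state is 'no', and for the remaining characters it is 'yes'.
book lungs (derived state 'yes') is unique to Stenana (autapomorphy; uninformative for grouping).
asymmetric ears: derived state 'yes' in Aelensis and Aelops only — synapomorphy for {Aelensis, Aelops}.
keeled scales: derived state 'yes' in Stenana and Xiphites only — synapomorphy for {Stenana, Xiphites}.
four-chambered heart (derived state 'no') is shared by Aelensis, Aelops, Stenana, and Xiphites — a synapomorphy uniting that clade.
Most parsimonious ingroup topology: (Aelodon,((Aelensis,Aelops),(Xiphites,Stenana))).
Xiphites and Stenana share a more recent common ancestor with each other than either does with Aelensis, so Aelensis is the least closely related of the three.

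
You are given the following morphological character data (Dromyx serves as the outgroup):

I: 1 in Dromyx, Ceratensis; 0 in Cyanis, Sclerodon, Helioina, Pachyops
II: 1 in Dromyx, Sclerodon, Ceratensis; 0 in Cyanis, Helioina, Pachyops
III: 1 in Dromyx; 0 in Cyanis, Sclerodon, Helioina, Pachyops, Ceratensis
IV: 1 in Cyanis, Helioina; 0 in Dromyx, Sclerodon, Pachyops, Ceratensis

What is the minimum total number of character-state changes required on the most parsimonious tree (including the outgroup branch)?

Character polarity is set by the outgroup: the derived state is whichever differs from the outgroup's state, so for I, II, III the derived state is '0', and for the remaining characters it is '1'.
I (derived state '0') is shared by Cyanis, Helioina, Pachyops, and Sclerodon — a synapomorphy uniting that clade.
II: derived state '0' in Cyanis, Helioina, and Pachyops only — synapomorphy for {Cyanis, Helioina, Pachyops}.
III (derived state '0') is shared by all ingroup taxa — unites the whole ingroup.
IV: derived state '1' in Cyanis and Helioina only — synapomorphy for {Cyanis, Helioina}.
Most parsimonious ingroup topology: ((((Cyanis,Helioina),Pachyops),Sclerodon),Ceratensis).
Changes per character on this tree: I: 1; II: 1; III: 1; IV: 1.
Total = 4.

4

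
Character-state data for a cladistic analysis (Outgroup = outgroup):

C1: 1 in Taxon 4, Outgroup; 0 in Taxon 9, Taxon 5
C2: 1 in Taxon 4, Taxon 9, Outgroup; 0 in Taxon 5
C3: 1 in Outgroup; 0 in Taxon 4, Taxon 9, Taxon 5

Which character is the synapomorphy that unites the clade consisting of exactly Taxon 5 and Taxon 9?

C1

The outgroup has state '1' for every character, so '0' is the derived state throughout.
Only Taxon 5 and Taxon 9 show the derived state '0' for C1, supporting them as a clade.
C2: derived state '0' in Taxon 5 only — an autapomorphy, so it tells us nothing about relationships among taxa.
C3 (derived state '0') is shared by all ingroup taxa — unites the whole ingroup.
Most parsimonious ingroup topology: ((Taxon 9,Taxon 5),Taxon 4).
The clade {Taxon 5, Taxon 9} is supported by C1: its derived state '0' occurs in exactly those taxa and in no other taxon (including the outgroup).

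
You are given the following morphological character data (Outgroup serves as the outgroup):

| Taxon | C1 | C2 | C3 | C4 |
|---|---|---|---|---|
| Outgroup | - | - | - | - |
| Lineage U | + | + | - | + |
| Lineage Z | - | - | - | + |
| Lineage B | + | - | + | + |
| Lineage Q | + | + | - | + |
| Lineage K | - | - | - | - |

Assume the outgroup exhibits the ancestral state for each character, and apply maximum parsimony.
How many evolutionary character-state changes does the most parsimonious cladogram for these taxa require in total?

4

The outgroup has state '-' for every character, so '+' is the derived state throughout.
C1 (derived state '+') is shared by Lineage B, Lineage Q, and Lineage U — a synapomorphy uniting that clade.
C2 (derived state '+') is shared by Lineage Q and Lineage U — a synapomorphy uniting that clade.
C3: derived state '+' in Lineage B only — an autapomorphy, so it tells us nothing about relationships among taxa.
C4: derived state '+' in Lineage B, Lineage Q, Lineage U, and Lineage Z only — synapomorphy for {Lineage B, Lineage Q, Lineage U, Lineage Z}.
Most parsimonious ingroup topology: ((((Lineage U,Lineage Q),Lineage B),Lineage Z),Lineage K).
Changes per character on this tree: C1: 1; C2: 1; C3: 1; C4: 1.
Total = 4.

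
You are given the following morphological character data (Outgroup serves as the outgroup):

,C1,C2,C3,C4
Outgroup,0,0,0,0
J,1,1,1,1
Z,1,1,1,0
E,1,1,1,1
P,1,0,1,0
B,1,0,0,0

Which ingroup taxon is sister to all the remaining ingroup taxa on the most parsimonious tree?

The outgroup has state '0' for every character, so '1' is the derived state throughout.
All ingroup taxa share the derived state '1' for C1; it defines the ingroup but does not resolve relationships within it.
C2 (derived state '1') is shared by E, J, and Z — a synapomorphy uniting that clade.
C3 (derived state '1') is shared by E, J, P, and Z — a synapomorphy uniting that clade.
C4: derived state '1' in E and J only — synapomorphy for {E, J}.
Most parsimonious ingroup topology: ((((J,E),Z),P),B).
B is sister to the clade containing all other ingroup taxa, so it is the earliest-diverging (most basal) ingroup lineage.

B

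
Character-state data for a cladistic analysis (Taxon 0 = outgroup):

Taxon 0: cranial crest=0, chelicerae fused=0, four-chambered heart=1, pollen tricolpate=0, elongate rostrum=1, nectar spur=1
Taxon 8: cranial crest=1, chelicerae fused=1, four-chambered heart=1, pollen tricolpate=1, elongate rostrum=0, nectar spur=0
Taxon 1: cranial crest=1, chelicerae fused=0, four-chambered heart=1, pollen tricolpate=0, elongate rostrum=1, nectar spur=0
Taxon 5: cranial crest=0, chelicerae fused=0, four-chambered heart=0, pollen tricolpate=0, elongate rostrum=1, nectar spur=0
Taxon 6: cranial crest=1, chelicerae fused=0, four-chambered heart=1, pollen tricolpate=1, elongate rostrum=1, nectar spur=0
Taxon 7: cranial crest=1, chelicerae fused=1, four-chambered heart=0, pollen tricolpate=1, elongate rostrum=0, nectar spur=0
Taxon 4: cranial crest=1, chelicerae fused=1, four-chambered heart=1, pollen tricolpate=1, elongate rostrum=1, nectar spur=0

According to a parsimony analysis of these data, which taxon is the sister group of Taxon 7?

Character polarity is set by the outgroup: the derived state is whichever differs from the outgroup's state, so for four-chambered heart, elongate rostrum, nectar spur the derived state is '0', and for the remaining characters it is '1'.
cranial crest: derived state '1' in Taxon 1, Taxon 4, Taxon 6, Taxon 7, and Taxon 8 only — synapomorphy for {Taxon 1, Taxon 4, Taxon 6, Taxon 7, Taxon 8}.
chelicerae fused (derived state '1') is shared by Taxon 4, Taxon 7, and Taxon 8 — a synapomorphy uniting that clade.
four-chambered heart groups Taxon 5 and Taxon 7, which is incompatible with the clades supported by the remaining characters; treating it as convergent (homoplasy) costs fewer steps than any alternative tree.
pollen tricolpate: derived state '1' in Taxon 4, Taxon 6, Taxon 7, and Taxon 8 only — synapomorphy for {Taxon 4, Taxon 6, Taxon 7, Taxon 8}.
elongate rostrum (derived state '0') is shared by Taxon 7 and Taxon 8 — a synapomorphy uniting that clade.
nectar spur (derived state '0') is shared by all ingroup taxa — unites the whole ingroup.
Most parsimonious ingroup topology: (((((Taxon 8,Taxon 7),Taxon 4),Taxon 6),Taxon 1),Taxon 5).
Taxon 7 and Taxon 8 form a cherry on this tree, so they are sister taxa.

Taxon 8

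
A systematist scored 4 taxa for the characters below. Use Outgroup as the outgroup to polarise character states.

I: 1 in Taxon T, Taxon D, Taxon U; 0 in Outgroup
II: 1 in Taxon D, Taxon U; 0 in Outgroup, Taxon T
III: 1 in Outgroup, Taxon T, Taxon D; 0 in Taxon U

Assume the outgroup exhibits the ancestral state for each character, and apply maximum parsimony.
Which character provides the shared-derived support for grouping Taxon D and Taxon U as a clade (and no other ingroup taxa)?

II

Character polarity is set by the outgroup: the derived state is whichever differs from the outgroup's state, so for III the derived state is '0', and for the remaining characters it is '1'.
I (derived state '1') is shared by all ingroup taxa — unites the whole ingroup.
Only Taxon D and Taxon U show the derived state '1' for II, supporting them as a clade.
III (derived state '0') is unique to Taxon U (autapomorphy; uninformative for grouping).
Most parsimonious ingroup topology: (Taxon T,(Taxon D,Taxon U)).
The clade {Taxon D, Taxon U} is supported by II: its derived state '1' occurs in exactly those taxa and in no other taxon (including the outgroup).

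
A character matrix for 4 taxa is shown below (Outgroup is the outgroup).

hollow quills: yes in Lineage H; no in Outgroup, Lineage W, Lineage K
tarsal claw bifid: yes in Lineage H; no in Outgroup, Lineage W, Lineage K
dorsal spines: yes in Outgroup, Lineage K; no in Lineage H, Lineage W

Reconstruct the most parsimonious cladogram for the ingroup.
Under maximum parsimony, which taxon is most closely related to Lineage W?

Lineage H

Character polarity is set by the outgroup: the derived state is whichever differs from the outgroup's state, so for dorsal spines the derived state is 'no', and for the remaining characters it is 'yes'.
hollow quills (derived state 'yes') is unique to Lineage H (autapomorphy; uninformative for grouping).
tarsal claw bifid: derived state 'yes' in Lineage H only — an autapomorphy, so it tells us nothing about relationships among taxa.
dorsal spines: derived state 'no' in Lineage H and Lineage W only — synapomorphy for {Lineage H, Lineage W}.
Most parsimonious ingroup topology: ((Lineage H,Lineage W),Lineage K).
Lineage W and Lineage H form a cherry on this tree, so they are sister taxa.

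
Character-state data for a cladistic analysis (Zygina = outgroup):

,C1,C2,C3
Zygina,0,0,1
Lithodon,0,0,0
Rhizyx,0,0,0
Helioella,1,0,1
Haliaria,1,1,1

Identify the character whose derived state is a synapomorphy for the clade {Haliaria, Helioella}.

C1

Character polarity is set by the outgroup: the derived state is whichever differs from the outgroup's state, so for C3 the derived state is '0', and for the remaining characters it is '1'.
C1: derived state '1' in Haliaria and Helioella only — synapomorphy for {Haliaria, Helioella}.
C2 (derived state '1') is unique to Haliaria (autapomorphy; uninformative for grouping).
C3 (derived state '0') is shared by Lithodon and Rhizyx — a synapomorphy uniting that clade.
Most parsimonious ingroup topology: ((Lithodon,Rhizyx),(Helioella,Haliaria)).
The clade {Haliaria, Helioella} is supported by C1: its derived state '1' occurs in exactly those taxa and in no other taxon (including the outgroup).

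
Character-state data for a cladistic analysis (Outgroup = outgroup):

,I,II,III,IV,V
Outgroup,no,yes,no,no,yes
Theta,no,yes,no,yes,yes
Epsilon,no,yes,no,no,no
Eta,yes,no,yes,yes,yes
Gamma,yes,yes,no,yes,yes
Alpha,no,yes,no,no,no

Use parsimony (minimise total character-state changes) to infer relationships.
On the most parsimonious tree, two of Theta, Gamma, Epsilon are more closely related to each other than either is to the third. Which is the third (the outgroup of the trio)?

Epsilon

Character polarity is set by the outgroup: the derived state is whichever differs from the outgroup's state, so for II, V the derived state is 'no', and for the remaining characters it is 'yes'.
I: derived state 'yes' in Eta and Gamma only — synapomorphy for {Eta, Gamma}.
II: derived state 'no' in Eta only — an autapomorphy, so it tells us nothing about relationships among taxa.
III (derived state 'yes') is unique to Eta (autapomorphy; uninformative for grouping).
IV: derived state 'yes' in Eta, Gamma, and Theta only — synapomorphy for {Eta, Gamma, Theta}.
Only Alpha and Epsilon show the derived state 'no' for V, supporting them as a clade.
Most parsimonious ingroup topology: ((Theta,(Eta,Gamma)),(Epsilon,Alpha)).
Theta and Gamma share a more recent common ancestor with each other than either does with Epsilon, so Epsilon is the least closely related of the three.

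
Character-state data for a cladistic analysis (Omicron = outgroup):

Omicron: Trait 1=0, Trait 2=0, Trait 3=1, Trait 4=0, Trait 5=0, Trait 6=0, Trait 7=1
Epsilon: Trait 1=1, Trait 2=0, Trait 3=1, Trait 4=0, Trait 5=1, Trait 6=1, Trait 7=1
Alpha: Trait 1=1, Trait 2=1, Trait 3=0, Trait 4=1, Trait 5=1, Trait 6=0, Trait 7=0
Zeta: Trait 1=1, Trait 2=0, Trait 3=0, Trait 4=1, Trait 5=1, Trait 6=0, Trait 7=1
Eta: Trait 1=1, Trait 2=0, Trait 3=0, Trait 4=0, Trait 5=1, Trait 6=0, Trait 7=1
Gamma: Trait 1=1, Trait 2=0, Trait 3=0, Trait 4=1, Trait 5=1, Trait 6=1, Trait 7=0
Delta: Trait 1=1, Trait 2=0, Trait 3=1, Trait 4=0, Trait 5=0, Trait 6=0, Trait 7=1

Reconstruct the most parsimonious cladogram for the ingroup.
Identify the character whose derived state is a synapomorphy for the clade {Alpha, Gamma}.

Trait 7

Character polarity is set by the outgroup: the derived state is whichever differs from the outgroup's state, so for Trait 3, Trait 7 the derived state is '0', and for the remaining characters it is '1'.
All ingroup taxa share the derived state '1' for Trait 1; it defines the ingroup but does not resolve relationships within it.
Trait 2: derived state '1' in Alpha only — an autapomorphy, so it tells us nothing about relationships among taxa.
Trait 3 (derived state '0') is shared by Alpha, Eta, Gamma, and Zeta — a synapomorphy uniting that clade.
Trait 4 (derived state '1') is shared by Alpha, Gamma, and Zeta — a synapomorphy uniting that clade.
Trait 5: derived state '1' in Alpha, Epsilon, Eta, Gamma, and Zeta only — synapomorphy for {Alpha, Epsilon, Eta, Gamma, Zeta}.
Trait 6 groups Epsilon and Gamma, which is incompatible with the clades supported by the remaining characters; treating it as convergent (homoplasy) costs fewer steps than any alternative tree.
Only Alpha and Gamma show the derived state '0' for Trait 7, supporting them as a clade.
Most parsimonious ingroup topology: ((Epsilon,(((Alpha,Gamma),Zeta),Eta)),Delta).
The clade {Alpha, Gamma} is supported by Trait 7: its derived state '0' occurs in exactly those taxa and in no other taxon (including the outgroup).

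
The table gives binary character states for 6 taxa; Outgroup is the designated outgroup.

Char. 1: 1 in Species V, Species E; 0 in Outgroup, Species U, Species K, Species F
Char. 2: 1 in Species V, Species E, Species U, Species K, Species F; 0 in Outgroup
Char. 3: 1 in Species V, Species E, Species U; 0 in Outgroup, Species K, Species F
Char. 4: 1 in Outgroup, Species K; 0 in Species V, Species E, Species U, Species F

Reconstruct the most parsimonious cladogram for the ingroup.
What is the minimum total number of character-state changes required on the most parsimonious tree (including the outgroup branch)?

4

Character polarity is set by the outgroup: the derived state is whichever differs from the outgroup's state, so for Char. 4 the derived state is '0', and for the remaining characters it is '1'.
Char. 1 (derived state '1') is shared by Species E and Species V — a synapomorphy uniting that clade.
All ingroup taxa share the derived state '1' for Char. 2; it defines the ingroup but does not resolve relationships within it.
Char. 3: derived state '1' in Species E, Species U, and Species V only — synapomorphy for {Species E, Species U, Species V}.
Char. 4: derived state '0' in Species E, Species F, Species U, and Species V only — synapomorphy for {Species E, Species F, Species U, Species V}.
Most parsimonious ingroup topology: ((((Species V,Species E),Species U),Species F),Species K).
Changes per character on this tree: Char. 1: 1; Char. 2: 1; Char. 3: 1; Char. 4: 1.
Total = 4.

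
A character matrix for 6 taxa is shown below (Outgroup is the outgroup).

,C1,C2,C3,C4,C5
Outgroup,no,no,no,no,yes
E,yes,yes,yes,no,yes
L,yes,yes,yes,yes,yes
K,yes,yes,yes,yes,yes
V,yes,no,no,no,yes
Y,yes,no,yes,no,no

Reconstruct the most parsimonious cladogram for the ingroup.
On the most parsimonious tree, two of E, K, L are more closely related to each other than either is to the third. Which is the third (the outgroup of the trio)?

E

Character polarity is set by the outgroup: the derived state is whichever differs from the outgroup's state, so for C5 the derived state is 'no', and for the remaining characters it is 'yes'.
C1 (derived state 'yes') is shared by all ingroup taxa — unites the whole ingroup.
Only E, K, and L show the derived state 'yes' for C2, supporting them as a clade.
Only E, K, L, and Y show the derived state 'yes' for C3, supporting them as a clade.
Only K and L show the derived state 'yes' for C4, supporting them as a clade.
C5 (derived state 'no') is unique to Y (autapomorphy; uninformative for grouping).
Most parsimonious ingroup topology: (((E,(L,K)),Y),V).
K and L share a more recent common ancestor with each other than either does with E, so E is the least closely related of the three.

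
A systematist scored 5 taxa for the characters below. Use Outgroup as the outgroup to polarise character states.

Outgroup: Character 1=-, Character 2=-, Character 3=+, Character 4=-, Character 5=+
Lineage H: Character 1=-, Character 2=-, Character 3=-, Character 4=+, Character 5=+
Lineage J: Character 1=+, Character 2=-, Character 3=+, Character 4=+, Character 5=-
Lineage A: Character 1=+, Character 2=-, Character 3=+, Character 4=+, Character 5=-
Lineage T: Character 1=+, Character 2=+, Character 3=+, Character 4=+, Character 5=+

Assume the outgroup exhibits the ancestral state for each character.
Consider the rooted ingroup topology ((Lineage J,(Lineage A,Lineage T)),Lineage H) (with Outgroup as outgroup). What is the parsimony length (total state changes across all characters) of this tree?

6

Map each character onto ((Lineage J,(Lineage A,Lineage T)),Lineage H) (rooted by Outgroup) and count the minimum state changes it requires (Fitch parsimony):
Character 1: 1; Character 2: 1; Character 3: 1; Character 4: 1; Character 5: 2.
Total tree length = 6.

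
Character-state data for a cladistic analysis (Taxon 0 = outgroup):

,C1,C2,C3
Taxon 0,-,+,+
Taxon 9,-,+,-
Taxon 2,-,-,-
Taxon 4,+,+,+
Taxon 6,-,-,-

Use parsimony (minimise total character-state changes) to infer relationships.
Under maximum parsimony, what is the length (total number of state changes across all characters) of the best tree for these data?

3

Character polarity is set by the outgroup: the derived state is whichever differs from the outgroup's state, so for C2, C3 the derived state is '-', and for the remaining characters it is '+'.
C1 (derived state '+') is unique to Taxon 4 (autapomorphy; uninformative for grouping).
C2 (derived state '-') is shared by Taxon 2 and Taxon 6 — a synapomorphy uniting that clade.
Only Taxon 2, Taxon 6, and Taxon 9 show the derived state '-' for C3, supporting them as a clade.
Most parsimonious ingroup topology: ((Taxon 9,(Taxon 2,Taxon 6)),Taxon 4).
Changes per character on this tree: C1: 1; C2: 1; C3: 1.
Total = 3.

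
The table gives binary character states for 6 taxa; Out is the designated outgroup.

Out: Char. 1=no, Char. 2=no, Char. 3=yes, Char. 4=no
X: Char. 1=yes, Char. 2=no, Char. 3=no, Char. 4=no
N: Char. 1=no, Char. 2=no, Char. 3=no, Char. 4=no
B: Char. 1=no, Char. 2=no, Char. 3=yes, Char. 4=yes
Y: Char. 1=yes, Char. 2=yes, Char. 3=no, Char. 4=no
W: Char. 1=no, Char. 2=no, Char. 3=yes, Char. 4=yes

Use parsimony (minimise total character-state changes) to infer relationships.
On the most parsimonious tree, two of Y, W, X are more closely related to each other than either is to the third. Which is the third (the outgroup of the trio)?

Character polarity is set by the outgroup: the derived state is whichever differs from the outgroup's state, so for Char. 3 the derived state is 'no', and for the remaining characters it is 'yes'.
Char. 1: derived state 'yes' in X and Y only — synapomorphy for {X, Y}.
Char. 2: derived state 'yes' in Y only — an autapomorphy, so it tells us nothing about relationships among taxa.
Char. 3: derived state 'no' in N, X, and Y only — synapomorphy for {N, X, Y}.
Char. 4 (derived state 'yes') is shared by B and W — a synapomorphy uniting that clade.
Most parsimonious ingroup topology: ((N,(Y,X)),(B,W)).
Y and X share a more recent common ancestor with each other than either does with W, so W is the least closely related of the three.

W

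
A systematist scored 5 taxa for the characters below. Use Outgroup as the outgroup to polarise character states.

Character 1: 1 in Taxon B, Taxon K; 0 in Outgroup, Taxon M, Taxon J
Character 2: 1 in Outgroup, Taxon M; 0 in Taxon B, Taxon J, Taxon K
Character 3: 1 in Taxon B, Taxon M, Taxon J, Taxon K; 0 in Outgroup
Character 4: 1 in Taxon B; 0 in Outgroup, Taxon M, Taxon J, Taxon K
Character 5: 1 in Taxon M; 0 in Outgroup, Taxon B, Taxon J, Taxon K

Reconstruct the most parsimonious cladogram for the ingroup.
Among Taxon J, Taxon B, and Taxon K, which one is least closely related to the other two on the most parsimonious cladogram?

Taxon J

Character polarity is set by the outgroup: the derived state is whichever differs from the outgroup's state, so for Character 2 the derived state is '0', and for the remaining characters it is '1'.
Only Taxon B and Taxon K show the derived state '1' for Character 1, supporting them as a clade.
Only Taxon B, Taxon J, and Taxon K show the derived state '0' for Character 2, supporting them as a clade.
All ingroup taxa share the derived state '1' for Character 3; it defines the ingroup but does not resolve relationships within it.
Character 4: derived state '1' in Taxon B only — an autapomorphy, so it tells us nothing about relationships among taxa.
Character 5: derived state '1' in Taxon M only — an autapomorphy, so it tells us nothing about relationships among taxa.
Most parsimonious ingroup topology: (((Taxon B,Taxon K),Taxon J),Taxon M).
Taxon K and Taxon B share a more recent common ancestor with each other than either does with Taxon J, so Taxon J is the least closely related of the three.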